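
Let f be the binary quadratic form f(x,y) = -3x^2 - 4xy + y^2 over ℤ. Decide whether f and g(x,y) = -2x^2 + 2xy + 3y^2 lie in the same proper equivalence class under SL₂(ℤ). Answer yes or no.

D₁ = 28, D₂ = 28
river cycle of f (length 4): (1, 4, -3), (-3, 2, 2), (2, 2, -3), (-3, 4, 1)
river cycle of g (length 4): (3, 4, -1), (-1, 4, 3), (3, 2, -2), (-2, 2, 3)
cycles differ ⇒ inequivalent

no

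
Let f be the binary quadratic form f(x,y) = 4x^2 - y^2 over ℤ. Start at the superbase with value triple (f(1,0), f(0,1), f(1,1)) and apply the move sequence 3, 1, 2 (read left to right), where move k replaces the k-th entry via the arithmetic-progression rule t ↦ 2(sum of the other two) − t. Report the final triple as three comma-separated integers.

start (4,-1,3) = (f(1,0),f(0,1),f(1,1))
replace slot 3: 2·(4+(-1)) − 3 = 3 → (4,-1,3)
replace slot 1: 2·((-1)+3) − 4 = 0 → (0,-1,3)
replace slot 2: 2·(0+3) − (-1) = 7 → (0,7,3)

0,7,3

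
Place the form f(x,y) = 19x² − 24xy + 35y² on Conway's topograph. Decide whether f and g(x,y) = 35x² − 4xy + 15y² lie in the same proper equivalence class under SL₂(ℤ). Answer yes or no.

D₁ = -2084, D₂ = -2084
f: translate: b→14 (≡-24 mod 38), so (19,-24,35)→(19,14,30)
f: reduced (well bottom): (19,14,30) with a≤c, −a<b≤a
g: flip: (35,-4,15)→(15,4,35)
g: reduced (well bottom): (15,4,35) with a≤c, −a<b≤a
reduced forms (19, 14, 30) vs (15, 4, 35) ⇒ inequivalent

no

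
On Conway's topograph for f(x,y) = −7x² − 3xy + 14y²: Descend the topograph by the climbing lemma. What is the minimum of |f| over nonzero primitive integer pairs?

descent: ρ → (14,3,-7)
descent: ρ → (-7,11,10)  [lands on river]
river: ρ → (10,9,-8)
river: ρ → (-8,7,11)
river: ρ → (11,15,-4)
river: ρ → (-4,17,7)
river: ρ → (7,11,-10)
river: ρ → (-10,9,8)
river: ρ → (8,7,-11)
river: ρ → (-11,15,4)
river: ρ → (4,17,-7)
closes: descent 2, river 10
min |a| on river = 4

4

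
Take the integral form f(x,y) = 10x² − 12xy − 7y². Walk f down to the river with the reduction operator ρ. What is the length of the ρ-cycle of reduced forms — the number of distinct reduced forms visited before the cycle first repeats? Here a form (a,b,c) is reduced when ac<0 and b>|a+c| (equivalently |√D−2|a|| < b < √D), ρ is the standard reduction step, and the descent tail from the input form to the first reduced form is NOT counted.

D = 424, ⌊√D⌋ = 20
descent: ρ → (-7,12,10)  [lands on river]
river: ρ → (10,8,-9)
river: ρ → (-9,10,9)
river: ρ → (9,8,-10)
river: ρ → (-10,12,7)
river: ρ → (7,16,-6)
river: ρ → (-6,20,1)
river: ρ → (1,20,-6)
river: ρ → (-6,16,7)
river: ρ → (7,12,-10)
river: ρ → (-10,8,9)
river: ρ → (9,10,-9)
river: ρ → (-9,8,10)
river: ρ → (10,12,-7)
river: ρ → (-7,16,6)
river: ρ → (6,20,-1)
river: ρ → (-1,20,6)
river: ρ → (6,16,-7)
ρ-cycle length = 18 (tail of 1 descent step not counted)

18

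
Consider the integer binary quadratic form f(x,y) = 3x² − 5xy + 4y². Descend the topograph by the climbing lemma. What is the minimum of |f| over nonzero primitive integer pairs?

translate: b→1 (≡-5 mod 6), so (3,-5,4)→(3,1,2)
flip: (3,1,2)→(2,-1,3)
reduced (well bottom): (2,-1,3) with a≤c, −a<b≤a
well minimum = a = 2

2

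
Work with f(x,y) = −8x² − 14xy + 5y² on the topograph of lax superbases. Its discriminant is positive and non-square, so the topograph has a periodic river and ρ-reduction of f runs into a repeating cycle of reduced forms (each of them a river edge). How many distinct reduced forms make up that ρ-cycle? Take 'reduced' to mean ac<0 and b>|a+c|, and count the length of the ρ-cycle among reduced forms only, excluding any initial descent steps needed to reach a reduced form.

D = 356, ⌊√D⌋ = 18
descent: ρ → (5,14,-8)  [lands on river]
river: ρ → (-8,18,1)
river: ρ → (1,18,-8)
river: ρ → (-8,14,5)
river: ρ → (5,16,-5)
river: ρ → (-5,14,8)
river: ρ → (8,18,-1)
river: ρ → (-1,18,8)
river: ρ → (8,14,-5)
river: ρ → (-5,16,5)
ρ-cycle length = 10 (tail of 1 descent step not counted)

10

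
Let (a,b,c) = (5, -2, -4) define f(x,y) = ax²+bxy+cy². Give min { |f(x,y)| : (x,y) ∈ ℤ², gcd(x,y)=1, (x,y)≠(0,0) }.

descent: ρ → (-4,2,5)  [lands on river]
river: ρ → (5,8,-1)
river: ρ → (-1,8,5)
river: ρ → (5,2,-4)
river: ρ → (-4,6,3)
river: ρ → (3,6,-4)
closes: descent 1, river 6
min |a| on river = 1

1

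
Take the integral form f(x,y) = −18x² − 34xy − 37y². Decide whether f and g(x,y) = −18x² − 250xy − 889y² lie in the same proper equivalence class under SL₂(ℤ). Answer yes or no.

D₁ = -1508, D₂ = -1508
f is negative-definite; reduce −f:
−f: translate: b→-2 (≡34 mod 36), so (18,34,37)→(18,-2,21)
−f: reduced (well bottom): (18,-2,21) with a≤c, −a<b≤a
flip sign back: reduced form of f is (-18,2,-21)
g is negative-definite; reduce −g:
−g: translate: b→-2 (≡250 mod 36), so (18,250,889)→(18,-2,21)
−g: reduced (well bottom): (18,-2,21) with a≤c, −a<b≤a
flip sign back: reduced form of g is (-18,2,-21)
reduced forms (-18, 2, -21) vs (-18, 2, -21) ⇒ equivalent

yes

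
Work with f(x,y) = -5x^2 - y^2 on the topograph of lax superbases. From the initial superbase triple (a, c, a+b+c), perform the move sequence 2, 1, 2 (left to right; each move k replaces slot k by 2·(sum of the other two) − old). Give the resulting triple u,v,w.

start (-5,-1,-6) = (f(1,0),f(0,1),f(1,1))
replace slot 2: 2·((-5)+(-6)) − (-1) = -21 → (-5,-21,-6)
replace slot 1: 2·((-21)+(-6)) − (-5) = -49 → (-49,-21,-6)
replace slot 2: 2·((-49)+(-6)) − (-21) = -89 → (-49,-89,-6)

-49,-89,-6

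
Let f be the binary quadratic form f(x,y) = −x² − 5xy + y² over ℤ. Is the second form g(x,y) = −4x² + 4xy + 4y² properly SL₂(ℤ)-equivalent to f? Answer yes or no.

D₁ = 29, D₂ = 80
discriminants differ ⇒ not SL₂(ℤ)-equivalent

no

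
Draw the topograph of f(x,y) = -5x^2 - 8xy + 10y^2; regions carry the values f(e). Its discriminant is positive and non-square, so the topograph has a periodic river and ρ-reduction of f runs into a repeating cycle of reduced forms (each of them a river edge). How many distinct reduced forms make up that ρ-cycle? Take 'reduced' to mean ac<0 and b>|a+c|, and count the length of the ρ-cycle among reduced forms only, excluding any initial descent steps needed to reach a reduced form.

D = 264, ⌊√D⌋ = 16
descent: ρ → (10,8,-5)  [lands on river]
river: ρ → (-5,12,6)
river: ρ → (6,12,-5)
river: ρ → (-5,8,10)
river: ρ → (10,12,-3)
river: ρ → (-3,12,10)
ρ-cycle length = 6 (tail of 1 descent step not counted)

6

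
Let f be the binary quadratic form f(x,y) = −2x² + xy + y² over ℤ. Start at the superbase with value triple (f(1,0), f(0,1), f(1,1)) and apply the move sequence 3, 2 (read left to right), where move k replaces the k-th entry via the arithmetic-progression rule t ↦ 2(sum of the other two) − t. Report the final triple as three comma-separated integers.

start (-2,1,0) = (f(1,0),f(0,1),f(1,1))
replace slot 3: 2·((-2)+1) − 0 = -2 → (-2,1,-2)
replace slot 2: 2·((-2)+(-2)) − 1 = -9 → (-2,-9,-2)

-2,-9,-2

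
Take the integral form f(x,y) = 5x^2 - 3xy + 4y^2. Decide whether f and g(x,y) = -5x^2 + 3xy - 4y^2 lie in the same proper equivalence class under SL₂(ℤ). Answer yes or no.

D₁ = -71, D₂ = -71
f: flip: (5,-3,4)→(4,3,5)
f: reduced (well bottom): (4,3,5) with a≤c, −a<b≤a
g is negative-definite; reduce −g:
−g: flip: (5,-3,4)→(4,3,5)
−g: reduced (well bottom): (4,3,5) with a≤c, −a<b≤a
flip sign back: reduced form of g is (-4,-3,-5)
reduced forms (4, 3, 5) vs (-4, -3, -5) ⇒ inequivalent

no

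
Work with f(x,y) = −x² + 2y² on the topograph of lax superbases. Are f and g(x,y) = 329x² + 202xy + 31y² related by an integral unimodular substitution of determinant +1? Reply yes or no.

D₁ = 8, D₂ = 8
river cycle of f (length 2): (-1, 2, 1), (1, 2, -1)
river cycle of g (length 2): (-1, 2, 1), (1, 2, -1)
cycles coincide ⇒ equivalent

yes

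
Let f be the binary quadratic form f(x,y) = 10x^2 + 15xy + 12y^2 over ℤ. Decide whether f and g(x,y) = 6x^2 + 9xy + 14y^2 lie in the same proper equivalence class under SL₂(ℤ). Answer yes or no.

D₁ = -255, D₂ = -255
f: translate: b→-5 (≡15 mod 20), so (10,15,12)→(10,-5,7)
f: flip: (10,-5,7)→(7,5,10)
f: reduced (well bottom): (7,5,10) with a≤c, −a<b≤a
g: translate: b→-3 (≡9 mod 12), so (6,9,14)→(6,-3,11)
g: reduced (well bottom): (6,-3,11) with a≤c, −a<b≤a
reduced forms (7, 5, 10) vs (6, -3, 11) ⇒ inequivalent

no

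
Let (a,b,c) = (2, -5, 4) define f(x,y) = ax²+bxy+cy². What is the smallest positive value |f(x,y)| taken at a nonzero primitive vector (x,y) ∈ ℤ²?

translate: b→-1 (≡-5 mod 4), so (2,-5,4)→(2,-1,1)
flip: (2,-1,1)→(1,1,2)
reduced (well bottom): (1,1,2) with a≤c, −a<b≤a
well minimum = a = 1

1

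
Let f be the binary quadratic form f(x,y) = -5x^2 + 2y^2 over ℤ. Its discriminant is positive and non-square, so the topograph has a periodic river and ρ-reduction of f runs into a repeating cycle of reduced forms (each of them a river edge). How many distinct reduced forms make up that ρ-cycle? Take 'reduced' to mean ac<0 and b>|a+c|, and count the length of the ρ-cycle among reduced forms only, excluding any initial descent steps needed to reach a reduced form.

D = 40, ⌊√D⌋ = 6
descent: ρ → (2,4,-3)  [lands on river]
river: ρ → (-3,2,3)
river: ρ → (3,4,-2)
river: ρ → (-2,4,3)
river: ρ → (3,2,-3)
river: ρ → (-3,4,2)
ρ-cycle length = 6 (tail of 1 descent step not counted)

6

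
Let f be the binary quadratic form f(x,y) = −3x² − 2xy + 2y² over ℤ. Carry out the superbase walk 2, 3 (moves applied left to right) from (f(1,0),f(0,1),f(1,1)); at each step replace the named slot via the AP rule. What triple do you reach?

start (-3,2,-3) = (f(1,0),f(0,1),f(1,1))
replace slot 2: 2·((-3)+(-3)) − 2 = -14 → (-3,-14,-3)
replace slot 3: 2·((-3)+(-14)) − (-3) = -31 → (-3,-14,-31)

-3,-14,-31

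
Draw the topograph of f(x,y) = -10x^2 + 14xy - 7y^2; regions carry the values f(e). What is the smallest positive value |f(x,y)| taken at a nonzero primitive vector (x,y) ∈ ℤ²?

translate: b→6 (≡-14 mod 20), so (10,-14,7)→(10,6,3)
flip: (10,6,3)→(3,-6,10)
translate: b→0 (≡-6 mod 6), so (3,-6,10)→(3,0,7)
reduced (well bottom): (3,0,7) with a≤c, −a<b≤a
well minimum |f| = |-3| = 3 (negative-definite)

3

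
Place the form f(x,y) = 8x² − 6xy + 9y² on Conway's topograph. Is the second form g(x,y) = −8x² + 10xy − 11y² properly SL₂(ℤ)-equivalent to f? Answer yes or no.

D₁ = -252, D₂ = -252
f: reduced (well bottom): (8,-6,9) with a≤c, −a<b≤a
g is negative-definite; reduce −g:
−g: translate: b→6 (≡-10 mod 16), so (8,-10,11)→(8,6,9)
−g: reduced (well bottom): (8,6,9) with a≤c, −a<b≤a
flip sign back: reduced form of g is (-8,-6,-9)
reduced forms (8, -6, 9) vs (-8, -6, -9) ⇒ inequivalent

no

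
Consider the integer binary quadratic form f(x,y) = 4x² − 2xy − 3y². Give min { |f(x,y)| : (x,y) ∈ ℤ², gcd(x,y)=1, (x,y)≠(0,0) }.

descent: ρ → (-3,2,4)  [lands on river]
river: ρ → (4,6,-1)
river: ρ → (-1,6,4)
river: ρ → (4,2,-3)
river: ρ → (-3,4,3)
river: ρ → (3,2,-4)
river: ρ → (-4,6,1)
river: ρ → (1,6,-4)
river: ρ → (-4,2,3)
river: ρ → (3,4,-3)
closes: descent 1, river 10
min |a| on river = 1

1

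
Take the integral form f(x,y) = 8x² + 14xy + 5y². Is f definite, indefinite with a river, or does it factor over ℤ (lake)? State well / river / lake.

D = b²−4ac = 14² − 4·8·5 = 36
D = 6² is a perfect square ⇒ form factors over ℤ ⇒ lakes

lake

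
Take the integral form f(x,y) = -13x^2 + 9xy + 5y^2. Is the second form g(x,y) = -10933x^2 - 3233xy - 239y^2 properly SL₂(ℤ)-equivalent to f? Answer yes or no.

D₁ = 341, D₂ = 341
river cycle of f (length 6): (5, 11, -11), (-11, 11, 5), (5, 9, -13), (-13, 17, 1), (1, 17, -13), (-13, 9, 5)
river cycle of g (length 6): (-13, 9, 5), (5, 11, -11), (-11, 11, 5), (5, 9, -13), (-13, 17, 1), (1, 17, -13)
cycles coincide ⇒ equivalent

yes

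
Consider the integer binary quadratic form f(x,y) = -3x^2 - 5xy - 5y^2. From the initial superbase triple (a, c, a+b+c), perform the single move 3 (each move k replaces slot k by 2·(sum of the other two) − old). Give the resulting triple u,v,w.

start (-3,-5,-13) = (f(1,0),f(0,1),f(1,1))
replace slot 3: 2·((-3)+(-5)) − (-13) = -3 → (-3,-5,-3)

-3,-5,-3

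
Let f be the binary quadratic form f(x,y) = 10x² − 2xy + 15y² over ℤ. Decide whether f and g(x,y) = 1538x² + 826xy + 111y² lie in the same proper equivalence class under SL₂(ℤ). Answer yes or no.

D₁ = -596, D₂ = -596
f: reduced (well bottom): (10,-2,15) with a≤c, −a<b≤a
g: flip: (1538,826,111)→(111,-826,1538)
g: translate: b→62 (≡-826 mod 222), so (111,-826,1538)→(111,62,10)
g: flip: (111,62,10)→(10,-62,111)
g: translate: b→-2 (≡-62 mod 20), so (10,-62,111)→(10,-2,15)
g: reduced (well bottom): (10,-2,15) with a≤c, −a<b≤a
reduced forms (10, -2, 15) vs (10, -2, 15) ⇒ equivalent

yes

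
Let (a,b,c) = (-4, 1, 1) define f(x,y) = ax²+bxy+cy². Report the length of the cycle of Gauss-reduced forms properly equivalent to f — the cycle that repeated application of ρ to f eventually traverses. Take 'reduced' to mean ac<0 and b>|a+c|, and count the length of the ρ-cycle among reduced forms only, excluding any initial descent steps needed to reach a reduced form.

D = 17, ⌊√D⌋ = 4
descent: ρ → (1,3,-2)  [lands on river]
river: ρ → (-2,1,2)
river: ρ → (2,3,-1)
river: ρ → (-1,3,2)
river: ρ → (2,1,-2)
river: ρ → (-2,3,1)
ρ-cycle length = 6 (tail of 1 descent step not counted)

6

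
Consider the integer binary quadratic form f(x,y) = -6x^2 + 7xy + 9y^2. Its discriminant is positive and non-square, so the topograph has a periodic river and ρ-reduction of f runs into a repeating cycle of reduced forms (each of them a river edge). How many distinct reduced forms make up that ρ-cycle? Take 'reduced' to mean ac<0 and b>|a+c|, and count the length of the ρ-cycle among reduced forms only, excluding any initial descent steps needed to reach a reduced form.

D = 265, ⌊√D⌋ = 16
river: ρ → (9,11,-4)
river: ρ → (-4,13,6)
river: ρ → (6,11,-6)
river: ρ → (-6,13,4)
river: ρ → (4,11,-9)
river: ρ → (-9,7,6)
river: ρ → (6,5,-10)
river: ρ → (-10,15,1)
river: ρ → (1,15,-10)
river: ρ → (-10,5,6)
river: ρ → (6,7,-9)
river: ρ → (-9,11,4)
river: ρ → (4,13,-6)
river: ρ → (-6,11,6)
river: ρ → (6,13,-4)
river: ρ → (-4,11,9)
river: ρ → (9,7,-6)
river: ρ → (-6,5,10)
river: ρ → (10,15,-1)
river: ρ → (-1,15,10)
river: ρ → (10,5,-6)
river: ρ → (-6,7,9)
ρ-cycle length = 22 (tail of 0 descent steps not counted)

22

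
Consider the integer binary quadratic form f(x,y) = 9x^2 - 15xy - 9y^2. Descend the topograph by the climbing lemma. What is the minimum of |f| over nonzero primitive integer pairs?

descent: ρ → (-9,15,9)  [lands on river]
river: ρ → (9,21,-3)
river: ρ → (-3,21,9)
river: ρ → (9,15,-9)
river: ρ → (-9,21,3)
river: ρ → (3,21,-9)
closes: descent 1, river 6
min |a| on river = 3

3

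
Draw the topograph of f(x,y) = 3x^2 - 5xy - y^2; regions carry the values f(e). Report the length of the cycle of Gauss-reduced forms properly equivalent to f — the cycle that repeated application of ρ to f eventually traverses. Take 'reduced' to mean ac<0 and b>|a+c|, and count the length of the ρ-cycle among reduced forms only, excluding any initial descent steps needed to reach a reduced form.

D = 37, ⌊√D⌋ = 6
descent: ρ → (-1,5,3)  [lands on river]
river: ρ → (3,1,-3)
river: ρ → (-3,5,1)
river: ρ → (1,5,-3)
river: ρ → (-3,1,3)
river: ρ → (3,5,-1)
ρ-cycle length = 6 (tail of 1 descent step not counted)

6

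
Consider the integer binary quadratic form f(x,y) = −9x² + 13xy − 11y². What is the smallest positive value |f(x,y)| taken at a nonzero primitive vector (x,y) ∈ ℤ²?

translate: b→5 (≡-13 mod 18), so (9,-13,11)→(9,5,7)
flip: (9,5,7)→(7,-5,9)
reduced (well bottom): (7,-5,9) with a≤c, −a<b≤a
well minimum |f| = |-7| = 7 (negative-definite)

7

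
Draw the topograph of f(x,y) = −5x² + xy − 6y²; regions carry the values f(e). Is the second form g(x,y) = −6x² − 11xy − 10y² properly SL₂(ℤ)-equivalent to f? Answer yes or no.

D₁ = -119, D₂ = -119
f is negative-definite; reduce −f:
−f: reduced (well bottom): (5,-1,6) with a≤c, −a<b≤a
flip sign back: reduced form of f is (-5,1,-6)
g is negative-definite; reduce −g:
−g: translate: b→-1 (≡11 mod 12), so (6,11,10)→(6,-1,5)
−g: flip: (6,-1,5)→(5,1,6)
−g: reduced (well bottom): (5,1,6) with a≤c, −a<b≤a
flip sign back: reduced form of g is (-5,-1,-6)
reduced forms (-5, 1, -6) vs (-5, -1, -6) ⇒ inequivalent

no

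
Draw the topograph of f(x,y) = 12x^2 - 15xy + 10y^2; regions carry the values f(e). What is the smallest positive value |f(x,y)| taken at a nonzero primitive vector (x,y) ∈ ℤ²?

translate: b→9 (≡-15 mod 24), so (12,-15,10)→(12,9,7)
flip: (12,9,7)→(7,-9,12)
translate: b→5 (≡-9 mod 14), so (7,-9,12)→(7,5,10)
reduced (well bottom): (7,5,10) with a≤c, −a<b≤a
well minimum = a = 7

7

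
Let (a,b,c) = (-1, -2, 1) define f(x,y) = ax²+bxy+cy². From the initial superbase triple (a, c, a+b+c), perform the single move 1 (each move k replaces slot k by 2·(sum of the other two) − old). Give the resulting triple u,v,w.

start (-1,1,-2) = (f(1,0),f(0,1),f(1,1))
replace slot 1: 2·(1+(-2)) − (-1) = -1 → (-1,1,-2)

-1,1,-2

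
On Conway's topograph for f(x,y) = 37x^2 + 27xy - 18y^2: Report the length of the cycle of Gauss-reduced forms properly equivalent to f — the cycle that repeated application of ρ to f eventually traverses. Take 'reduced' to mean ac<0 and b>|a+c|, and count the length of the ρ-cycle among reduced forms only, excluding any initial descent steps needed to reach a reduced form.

D = 3393, ⌊√D⌋ = 58
river: ρ → (-18,45,19)
river: ρ → (19,31,-32)
river: ρ → (-32,33,18)
river: ρ → (18,39,-26)
river: ρ → (-26,13,31)
river: ρ → (31,49,-8)
river: ρ → (-8,47,37)
river: ρ → (37,27,-18)
ρ-cycle length = 8 (tail of 0 descent steps not counted)

8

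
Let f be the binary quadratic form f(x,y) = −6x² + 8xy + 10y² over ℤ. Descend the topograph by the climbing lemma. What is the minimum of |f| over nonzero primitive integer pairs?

river: ρ → (10,12,-4)
river: ρ → (-4,12,10)
river: ρ → (10,8,-6)
river: ρ → (-6,16,2)
river: ρ → (2,16,-6)
river: ρ → (-6,8,10)
closes: descent 0, river 6
min |a| on river = 2

2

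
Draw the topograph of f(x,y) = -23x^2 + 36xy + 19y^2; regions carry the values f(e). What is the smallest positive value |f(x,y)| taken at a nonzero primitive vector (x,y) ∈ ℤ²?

river: ρ → (19,40,-19)
river: ρ → (-19,36,23)
river: ρ → (23,10,-32)
river: ρ → (-32,54,1)
river: ρ → (1,54,-32)
river: ρ → (-32,10,23)
river: ρ → (23,36,-19)
river: ρ → (-19,40,19)
river: ρ → (19,36,-23)
river: ρ → (-23,10,32)
river: ρ → (32,54,-1)
river: ρ → (-1,54,32)
river: ρ → (32,10,-23)
river: ρ → (-23,36,19)
closes: descent 0, river 14
min |a| on river = 1

1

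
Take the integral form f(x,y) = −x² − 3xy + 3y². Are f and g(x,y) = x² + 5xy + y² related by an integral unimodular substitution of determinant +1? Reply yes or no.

D₁ = 21, D₂ = 21
river cycle of f (length 2): (3, 3, -1), (-1, 3, 3)
river cycle of g (length 2): (1, 3, -3), (-3, 3, 1)
cycles differ ⇒ inequivalent

no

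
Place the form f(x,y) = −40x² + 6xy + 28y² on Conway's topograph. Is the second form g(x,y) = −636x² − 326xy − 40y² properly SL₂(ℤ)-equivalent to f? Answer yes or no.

D₁ = 4516, D₂ = 4516
river cycle of f (length 10): (28, 50, -18), (-18, 58, 16), (16, 38, -48), (-48, 58, 6), (6, 62, -28), (-28, 50, 18), (18, 58, -16), (-16, 38, 48), (48, 58, -6), (-6, 62, 28)
river cycle of g (length 10): (28, 50, -18), (-18, 58, 16), (16, 38, -48), (-48, 58, 6), (6, 62, -28), (-28, 50, 18), (18, 58, -16), (-16, 38, 48), (48, 58, -6), (-6, 62, 28)
cycles coincide ⇒ equivalent

yes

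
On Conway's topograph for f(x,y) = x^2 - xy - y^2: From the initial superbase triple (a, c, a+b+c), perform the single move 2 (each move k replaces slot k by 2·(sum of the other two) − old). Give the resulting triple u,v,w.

start (1,-1,-1) = (f(1,0),f(0,1),f(1,1))
replace slot 2: 2·(1+(-1)) − (-1) = 1 → (1,1,-1)

1,1,-1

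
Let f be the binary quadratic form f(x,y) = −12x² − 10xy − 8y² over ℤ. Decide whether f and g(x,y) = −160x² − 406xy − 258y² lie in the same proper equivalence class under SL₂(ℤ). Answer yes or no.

D₁ = -284, D₂ = -284
f is negative-definite; reduce −f:
−f: flip: (12,10,8)→(8,-10,12)
−f: translate: b→6 (≡-10 mod 16), so (8,-10,12)→(8,6,10)
−f: reduced (well bottom): (8,6,10) with a≤c, −a<b≤a
flip sign back: reduced form of f is (-8,-6,-10)
g is negative-definite; reduce −g:
−g: translate: b→86 (≡406 mod 320), so (160,406,258)→(160,86,12)
−g: flip: (160,86,12)→(12,-86,160)
−g: translate: b→10 (≡-86 mod 24), so (12,-86,160)→(12,10,8)
−g: flip: (12,10,8)→(8,-10,12)
−g: translate: b→6 (≡-10 mod 16), so (8,-10,12)→(8,6,10)
−g: reduced (well bottom): (8,6,10) with a≤c, −a<b≤a
flip sign back: reduced form of g is (-8,-6,-10)
reduced forms (-8, -6, -10) vs (-8, -6, -10) ⇒ equivalent

yes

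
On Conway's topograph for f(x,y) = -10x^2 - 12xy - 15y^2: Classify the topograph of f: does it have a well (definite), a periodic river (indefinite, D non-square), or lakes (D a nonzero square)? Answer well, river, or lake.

D = b²−4ac = (-12)² − 4·(-10)·(-15) = -456
D < 0 ⇒ definite ⇒ every region one sign ⇒ single well

well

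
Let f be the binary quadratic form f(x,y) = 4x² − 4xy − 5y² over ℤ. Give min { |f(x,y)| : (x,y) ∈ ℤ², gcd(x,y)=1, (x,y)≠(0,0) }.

descent: ρ → (-5,4,4)  [lands on river]
river: ρ → (4,4,-5)
river: ρ → (-5,6,3)
river: ρ → (3,6,-5)
closes: descent 1, river 4
min |a| on river = 3

3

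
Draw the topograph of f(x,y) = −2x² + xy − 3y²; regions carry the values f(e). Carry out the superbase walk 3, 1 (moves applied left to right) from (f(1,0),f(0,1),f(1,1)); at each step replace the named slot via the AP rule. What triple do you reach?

start (-2,-3,-4) = (f(1,0),f(0,1),f(1,1))
replace slot 3: 2·((-2)+(-3)) − (-4) = -6 → (-2,-3,-6)
replace slot 1: 2·((-3)+(-6)) − (-2) = -16 → (-16,-3,-6)

-16,-3,-6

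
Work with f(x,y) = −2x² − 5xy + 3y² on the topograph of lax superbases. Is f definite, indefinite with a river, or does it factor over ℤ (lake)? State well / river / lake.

D = b²−4ac = (-5)² − 4·(-2)·3 = 49
D = 7² is a perfect square ⇒ form factors over ℤ ⇒ lakes

lake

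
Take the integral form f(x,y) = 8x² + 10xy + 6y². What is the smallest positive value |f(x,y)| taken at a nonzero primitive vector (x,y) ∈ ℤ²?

translate: b→-6 (≡10 mod 16), so (8,10,6)→(8,-6,4)
flip: (8,-6,4)→(4,6,8)
translate: b→-2 (≡6 mod 8), so (4,6,8)→(4,-2,6)
reduced (well bottom): (4,-2,6) with a≤c, −a<b≤a
well minimum = a = 4

4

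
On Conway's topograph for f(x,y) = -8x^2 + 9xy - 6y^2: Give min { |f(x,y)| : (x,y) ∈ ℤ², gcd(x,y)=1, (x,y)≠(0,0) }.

translate: b→7 (≡-9 mod 16), so (8,-9,6)→(8,7,5)
flip: (8,7,5)→(5,-7,8)
translate: b→3 (≡-7 mod 10), so (5,-7,8)→(5,3,6)
reduced (well bottom): (5,3,6) with a≤c, −a<b≤a
well minimum |f| = |-5| = 5 (negative-definite)

5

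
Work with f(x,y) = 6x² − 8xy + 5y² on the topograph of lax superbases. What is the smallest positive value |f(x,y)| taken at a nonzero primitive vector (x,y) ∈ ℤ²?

translate: b→4 (≡-8 mod 12), so (6,-8,5)→(6,4,3)
flip: (6,4,3)→(3,-4,6)
translate: b→2 (≡-4 mod 6), so (3,-4,6)→(3,2,5)
reduced (well bottom): (3,2,5) with a≤c, −a<b≤a
well minimum = a = 3

3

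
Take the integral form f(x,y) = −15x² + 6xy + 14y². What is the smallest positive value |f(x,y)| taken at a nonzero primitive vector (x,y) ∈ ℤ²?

river: ρ → (14,22,-7)
river: ρ → (-7,20,17)
river: ρ → (17,14,-10)
river: ρ → (-10,26,5)
river: ρ → (5,24,-15)
river: ρ → (-15,6,14)
closes: descent 0, river 6
min |a| on river = 5

5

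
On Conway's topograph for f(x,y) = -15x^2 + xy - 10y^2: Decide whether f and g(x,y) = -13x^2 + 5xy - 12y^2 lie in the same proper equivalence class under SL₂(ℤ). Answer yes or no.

D₁ = -599, D₂ = -599
f is negative-definite; reduce −f:
−f: flip: (15,-1,10)→(10,1,15)
−f: reduced (well bottom): (10,1,15) with a≤c, −a<b≤a
flip sign back: reduced form of f is (-10,-1,-15)
g is negative-definite; reduce −g:
−g: flip: (13,-5,12)→(12,5,13)
−g: reduced (well bottom): (12,5,13) with a≤c, −a<b≤a
flip sign back: reduced form of g is (-12,-5,-13)
reduced forms (-10, -1, -15) vs (-12, -5, -13) ⇒ inequivalent

no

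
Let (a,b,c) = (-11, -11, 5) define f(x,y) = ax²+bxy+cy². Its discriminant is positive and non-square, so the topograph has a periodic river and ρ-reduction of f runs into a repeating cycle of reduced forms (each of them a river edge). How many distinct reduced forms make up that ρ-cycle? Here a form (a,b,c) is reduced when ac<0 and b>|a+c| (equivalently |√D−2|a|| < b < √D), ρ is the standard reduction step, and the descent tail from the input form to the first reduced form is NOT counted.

D = 341, ⌊√D⌋ = 18
descent: ρ → (5,11,-11)  [lands on river]
river: ρ → (-11,11,5)
river: ρ → (5,9,-13)
river: ρ → (-13,17,1)
river: ρ → (1,17,-13)
river: ρ → (-13,9,5)
ρ-cycle length = 6 (tail of 1 descent step not counted)

6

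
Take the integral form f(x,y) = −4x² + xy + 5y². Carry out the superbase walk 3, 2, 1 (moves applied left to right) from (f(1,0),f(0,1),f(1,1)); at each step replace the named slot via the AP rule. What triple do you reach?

start (-4,5,2) = (f(1,0),f(0,1),f(1,1))
replace slot 3: 2·((-4)+5) − 2 = 0 → (-4,5,0)
replace slot 2: 2·((-4)+0) − 5 = -13 → (-4,-13,0)
replace slot 1: 2·((-13)+0) − (-4) = -22 → (-22,-13,0)

-22,-13,0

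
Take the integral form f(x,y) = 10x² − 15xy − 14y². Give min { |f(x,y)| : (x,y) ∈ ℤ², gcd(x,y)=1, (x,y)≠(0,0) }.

descent: ρ → (-14,15,10)  [lands on river]
river: ρ → (10,25,-4)
river: ρ → (-4,23,16)
river: ρ → (16,9,-11)
river: ρ → (-11,13,14)
river: ρ → (14,15,-10)
river: ρ → (-10,25,4)
river: ρ → (4,23,-16)
river: ρ → (-16,9,11)
river: ρ → (11,13,-14)
closes: descent 1, river 10
min |a| on river = 4

4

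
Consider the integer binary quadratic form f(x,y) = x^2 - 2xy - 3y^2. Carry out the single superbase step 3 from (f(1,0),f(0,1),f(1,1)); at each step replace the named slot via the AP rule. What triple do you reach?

start (1,-3,-4) = (f(1,0),f(0,1),f(1,1))
replace slot 3: 2·(1+(-3)) − (-4) = 0 → (1,-3,0)

1,-3,0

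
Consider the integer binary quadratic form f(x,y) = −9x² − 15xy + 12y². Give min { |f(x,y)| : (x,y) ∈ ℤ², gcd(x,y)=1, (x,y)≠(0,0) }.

descent: ρ → (12,15,-9)  [lands on river]
river: ρ → (-9,21,6)
river: ρ → (6,15,-18)
river: ρ → (-18,21,3)
river: ρ → (3,21,-18)
river: ρ → (-18,15,6)
river: ρ → (6,21,-9)
river: ρ → (-9,15,12)
river: ρ → (12,9,-12)
river: ρ → (-12,15,9)
river: ρ → (9,21,-6)
river: ρ → (-6,15,18)
river: ρ → (18,21,-3)
river: ρ → (-3,21,18)
river: ρ → (18,15,-6)
river: ρ → (-6,21,9)
river: ρ → (9,15,-12)
river: ρ → (-12,9,12)
closes: descent 1, river 18
min |a| on river = 3

3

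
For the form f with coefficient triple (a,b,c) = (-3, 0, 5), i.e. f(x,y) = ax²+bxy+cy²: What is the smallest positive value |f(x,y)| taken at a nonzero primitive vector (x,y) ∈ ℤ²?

descent: ρ → (5,0,-3)
descent: ρ → (-3,6,2)  [lands on river]
river: ρ → (2,6,-3)
closes: descent 2, river 2
min |a| on river = 2

2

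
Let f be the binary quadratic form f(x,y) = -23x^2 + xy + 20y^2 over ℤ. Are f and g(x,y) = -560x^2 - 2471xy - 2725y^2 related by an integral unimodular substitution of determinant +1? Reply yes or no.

D₁ = 1841, D₂ = 1841
river cycle of f (length 34): (20, 39, -4), (-4, 41, 10), (10, 39, -8), (-8, 41, 5), (5, 39, -16), (-16, 25, 19), (19, 13, -22), (-22, 31, 10), (10, 29, -25), (-25, 21, 14), … (24 more)
river cycle of g (length 34): (20, 39, -4), (-4, 41, 10), (10, 39, -8), (-8, 41, 5), (5, 39, -16), (-16, 25, 19), (19, 13, -22), (-22, 31, 10), (10, 29, -25), (-25, 21, 14), … (24 more)
cycles coincide ⇒ equivalent

yes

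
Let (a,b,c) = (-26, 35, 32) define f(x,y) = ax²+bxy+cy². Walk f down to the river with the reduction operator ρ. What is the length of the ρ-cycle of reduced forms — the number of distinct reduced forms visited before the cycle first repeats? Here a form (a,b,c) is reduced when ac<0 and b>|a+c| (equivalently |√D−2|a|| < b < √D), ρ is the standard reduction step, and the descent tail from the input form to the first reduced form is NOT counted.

D = 4553, ⌊√D⌋ = 67
river: ρ → (32,29,-29)
river: ρ → (-29,29,32)
river: ρ → (32,35,-26)
river: ρ → (-26,17,41)
river: ρ → (41,65,-2)
river: ρ → (-2,67,8)
river: ρ → (8,61,-26)
river: ρ → (-26,43,26)
river: ρ → (26,61,-8)
river: ρ → (-8,67,2)
river: ρ → (2,65,-41)
river: ρ → (-41,17,26)
river: ρ → (26,35,-32)
river: ρ → (-32,29,29)
river: ρ → (29,29,-32)
river: ρ → (-32,35,26)
river: ρ → (26,17,-41)
river: ρ → (-41,65,2)
river: ρ → (2,67,-8)
river: ρ → (-8,61,26)
river: ρ → (26,43,-26)
river: ρ → (-26,61,8)
river: ρ → (8,67,-2)
river: ρ → (-2,65,41)
river: ρ → (41,17,-26)
river: ρ → (-26,35,32)
ρ-cycle length = 26 (tail of 0 descent steps not counted)

26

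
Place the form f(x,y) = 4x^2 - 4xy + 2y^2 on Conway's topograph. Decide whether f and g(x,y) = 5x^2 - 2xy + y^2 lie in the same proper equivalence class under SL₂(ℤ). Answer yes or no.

D₁ = -16, D₂ = -16
f: translate: b→4 (≡-4 mod 8), so (4,-4,2)→(4,4,2)
f: flip: (4,4,2)→(2,-4,4)
f: translate: b→0 (≡-4 mod 4), so (2,-4,4)→(2,0,2)
f: reduced (well bottom): (2,0,2) with a≤c, −a<b≤a
g: flip: (5,-2,1)→(1,2,5)
g: translate: b→0 (≡2 mod 2), so (1,2,5)→(1,0,4)
g: reduced (well bottom): (1,0,4) with a≤c, −a<b≤a
reduced forms (2, 0, 2) vs (1, 0, 4) ⇒ inequivalent

no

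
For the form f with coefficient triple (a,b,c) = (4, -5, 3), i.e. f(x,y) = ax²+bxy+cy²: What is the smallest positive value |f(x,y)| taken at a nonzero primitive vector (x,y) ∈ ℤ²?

translate: b→3 (≡-5 mod 8), so (4,-5,3)→(4,3,2)
flip: (4,3,2)→(2,-3,4)
translate: b→1 (≡-3 mod 4), so (2,-3,4)→(2,1,3)
reduced (well bottom): (2,1,3) with a≤c, −a<b≤a
well minimum = a = 2

2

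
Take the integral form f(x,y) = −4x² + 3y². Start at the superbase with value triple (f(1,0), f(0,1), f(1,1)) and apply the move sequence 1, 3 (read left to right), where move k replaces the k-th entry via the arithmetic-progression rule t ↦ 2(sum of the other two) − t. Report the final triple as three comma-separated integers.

start (-4,3,-1) = (f(1,0),f(0,1),f(1,1))
replace slot 1: 2·(3+(-1)) − (-4) = 8 → (8,3,-1)
replace slot 3: 2·(8+3) − (-1) = 23 → (8,3,23)

8,3,23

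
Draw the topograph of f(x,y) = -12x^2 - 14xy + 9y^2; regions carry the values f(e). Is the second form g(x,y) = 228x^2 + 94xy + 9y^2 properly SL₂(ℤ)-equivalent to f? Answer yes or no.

D₁ = 628, D₂ = 628
river cycle of f (length 34): (9, 14, -12), (-12, 10, 11), (11, 12, -11), (-11, 10, 12), (12, 14, -9), (-9, 22, 4), (4, 18, -19), (-19, 20, 3), (3, 22, -12), (-12, 2, 13), … (24 more)
river cycle of g (length 34): (9, 14, -12), (-12, 10, 11), (11, 12, -11), (-11, 10, 12), (12, 14, -9), (-9, 22, 4), (4, 18, -19), (-19, 20, 3), (3, 22, -12), (-12, 2, 13), … (24 more)
cycles coincide ⇒ equivalent

yes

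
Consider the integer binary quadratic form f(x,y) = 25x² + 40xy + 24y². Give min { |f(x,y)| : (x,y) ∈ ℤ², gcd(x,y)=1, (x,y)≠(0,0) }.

translate: b→-10 (≡40 mod 50), so (25,40,24)→(25,-10,9)
flip: (25,-10,9)→(9,10,25)
translate: b→-8 (≡10 mod 18), so (9,10,25)→(9,-8,24)
reduced (well bottom): (9,-8,24) with a≤c, −a<b≤a
well minimum = a = 9

9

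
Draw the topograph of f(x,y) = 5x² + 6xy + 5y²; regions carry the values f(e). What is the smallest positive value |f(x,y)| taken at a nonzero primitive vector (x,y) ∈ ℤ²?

translate: b→-4 (≡6 mod 10), so (5,6,5)→(5,-4,4)
flip: (5,-4,4)→(4,4,5)
reduced (well bottom): (4,4,5) with a≤c, −a<b≤a
well minimum = a = 4

4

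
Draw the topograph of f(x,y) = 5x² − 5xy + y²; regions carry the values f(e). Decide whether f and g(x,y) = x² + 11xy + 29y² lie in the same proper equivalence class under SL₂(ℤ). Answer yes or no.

D₁ = 5, D₂ = 5
river cycle of f (length 2): (1, 1, -1), (-1, 1, 1)
river cycle of g (length 2): (1, 1, -1), (-1, 1, 1)
cycles coincide ⇒ equivalent

yes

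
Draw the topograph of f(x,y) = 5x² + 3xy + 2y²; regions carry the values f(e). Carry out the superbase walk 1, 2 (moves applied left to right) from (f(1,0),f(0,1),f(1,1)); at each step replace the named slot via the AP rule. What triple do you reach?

start (5,2,10) = (f(1,0),f(0,1),f(1,1))
replace slot 1: 2·(2+10) − 5 = 19 → (19,2,10)
replace slot 2: 2·(19+10) − 2 = 56 → (19,56,10)

19,56,10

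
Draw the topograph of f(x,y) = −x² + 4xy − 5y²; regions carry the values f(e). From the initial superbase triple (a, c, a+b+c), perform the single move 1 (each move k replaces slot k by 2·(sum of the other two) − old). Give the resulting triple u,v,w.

start (-1,-5,-2) = (f(1,0),f(0,1),f(1,1))
replace slot 1: 2·((-5)+(-2)) − (-1) = -13 → (-13,-5,-2)

-13,-5,-2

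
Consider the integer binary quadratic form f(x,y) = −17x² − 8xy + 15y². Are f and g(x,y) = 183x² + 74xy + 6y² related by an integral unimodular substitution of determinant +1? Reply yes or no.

D₁ = 1084, D₂ = 1084
river cycle of f (length 24): (15, 8, -17), (-17, 26, 6), (6, 22, -25), (-25, 28, 3), (3, 32, -5), (-5, 28, 15), (15, 32, -1), (-1, 32, 15), (15, 28, -5), (-5, 32, 3), … (14 more)
river cycle of g (length 24): (6, 22, -25), (-25, 28, 3), (3, 32, -5), (-5, 28, 15), (15, 32, -1), (-1, 32, 15), (15, 28, -5), (-5, 32, 3), (3, 28, -25), (-25, 22, 6), … (14 more)
cycles coincide ⇒ equivalent

yes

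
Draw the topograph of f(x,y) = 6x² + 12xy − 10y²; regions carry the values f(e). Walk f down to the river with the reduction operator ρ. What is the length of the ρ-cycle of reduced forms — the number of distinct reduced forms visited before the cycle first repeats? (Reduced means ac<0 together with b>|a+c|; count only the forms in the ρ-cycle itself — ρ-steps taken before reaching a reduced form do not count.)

D = 384, ⌊√D⌋ = 19
river: ρ → (-10,8,8)
river: ρ → (8,8,-10)
river: ρ → (-10,12,6)
river: ρ → (6,12,-10)
ρ-cycle length = 4 (tail of 0 descent steps not counted)

4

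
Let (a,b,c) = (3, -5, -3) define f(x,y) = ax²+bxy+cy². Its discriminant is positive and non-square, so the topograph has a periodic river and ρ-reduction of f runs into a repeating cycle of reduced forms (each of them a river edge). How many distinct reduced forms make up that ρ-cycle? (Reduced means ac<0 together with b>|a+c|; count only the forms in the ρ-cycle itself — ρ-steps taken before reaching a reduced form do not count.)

D = 61, ⌊√D⌋ = 7
descent: ρ → (-3,5,3)  [lands on river]
river: ρ → (3,7,-1)
river: ρ → (-1,7,3)
river: ρ → (3,5,-3)
river: ρ → (-3,7,1)
river: ρ → (1,7,-3)
ρ-cycle length = 6 (tail of 1 descent step not counted)

6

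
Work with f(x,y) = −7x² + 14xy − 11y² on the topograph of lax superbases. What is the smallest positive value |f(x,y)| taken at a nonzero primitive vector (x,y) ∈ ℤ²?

translate: b→0 (≡-14 mod 14), so (7,-14,11)→(7,0,4)
flip: (7,0,4)→(4,0,7)
reduced (well bottom): (4,0,7) with a≤c, −a<b≤a
well minimum |f| = |-4| = 4 (negative-definite)

4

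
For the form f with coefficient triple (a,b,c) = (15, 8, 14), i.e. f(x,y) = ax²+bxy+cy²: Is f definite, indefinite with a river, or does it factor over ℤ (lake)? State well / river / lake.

D = b²−4ac = 8² − 4·15·14 = -776
D < 0 ⇒ definite ⇒ every region one sign ⇒ single well

well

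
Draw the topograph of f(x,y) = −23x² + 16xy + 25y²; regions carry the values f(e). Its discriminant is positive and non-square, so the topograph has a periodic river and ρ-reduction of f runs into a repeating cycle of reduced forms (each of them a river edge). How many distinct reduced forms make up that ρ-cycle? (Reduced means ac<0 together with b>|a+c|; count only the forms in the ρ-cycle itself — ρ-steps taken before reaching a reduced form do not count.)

D = 2556, ⌊√D⌋ = 50
river: ρ → (25,34,-14)
river: ρ → (-14,50,1)
river: ρ → (1,50,-14)
river: ρ → (-14,34,25)
river: ρ → (25,16,-23)
river: ρ → (-23,30,18)
river: ρ → (18,42,-11)
river: ρ → (-11,46,10)
river: ρ → (10,34,-35)
river: ρ → (-35,36,9)
river: ρ → (9,36,-35)
river: ρ → (-35,34,10)
river: ρ → (10,46,-11)
river: ρ → (-11,42,18)
river: ρ → (18,30,-23)
river: ρ → (-23,16,25)
ρ-cycle length = 16 (tail of 0 descent steps not counted)

16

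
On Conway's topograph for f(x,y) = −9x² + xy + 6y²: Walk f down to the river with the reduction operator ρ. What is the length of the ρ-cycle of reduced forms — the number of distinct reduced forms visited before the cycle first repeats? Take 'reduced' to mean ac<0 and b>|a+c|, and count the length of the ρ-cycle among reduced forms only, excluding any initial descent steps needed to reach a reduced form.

D = 217, ⌊√D⌋ = 14
descent: ρ → (6,11,-4)  [lands on river]
river: ρ → (-4,13,3)
river: ρ → (3,11,-8)
river: ρ → (-8,5,6)
river: ρ → (6,7,-7)
river: ρ → (-7,7,6)
river: ρ → (6,5,-8)
river: ρ → (-8,11,3)
river: ρ → (3,13,-4)
river: ρ → (-4,11,6)
river: ρ → (6,13,-2)
river: ρ → (-2,11,12)
river: ρ → (12,13,-1)
river: ρ → (-1,13,12)
river: ρ → (12,11,-2)
river: ρ → (-2,13,6)
ρ-cycle length = 16 (tail of 1 descent step not counted)

16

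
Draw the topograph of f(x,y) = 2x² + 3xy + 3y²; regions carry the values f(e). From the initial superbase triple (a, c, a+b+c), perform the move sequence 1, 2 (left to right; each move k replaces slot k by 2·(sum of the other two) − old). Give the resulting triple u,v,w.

start (2,3,8) = (f(1,0),f(0,1),f(1,1))
replace slot 1: 2·(3+8) − 2 = 20 → (20,3,8)
replace slot 2: 2·(20+8) − 3 = 53 → (20,53,8)

20,53,8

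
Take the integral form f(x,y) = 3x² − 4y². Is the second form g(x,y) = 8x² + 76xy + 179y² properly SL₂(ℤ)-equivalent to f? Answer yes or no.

D₁ = 48, D₂ = 48
river cycle of f (length 2): (3, 6, -1), (-1, 6, 3)
river cycle of g (length 2): (-1, 6, 3), (3, 6, -1)
cycles coincide ⇒ equivalent

yes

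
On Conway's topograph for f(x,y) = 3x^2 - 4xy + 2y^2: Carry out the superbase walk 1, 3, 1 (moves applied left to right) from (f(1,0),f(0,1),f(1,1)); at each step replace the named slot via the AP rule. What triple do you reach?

start (3,2,1) = (f(1,0),f(0,1),f(1,1))
replace slot 1: 2·(2+1) − 3 = 3 → (3,2,1)
replace slot 3: 2·(3+2) − 1 = 9 → (3,2,9)
replace slot 1: 2·(2+9) − 3 = 19 → (19,2,9)

19,2,9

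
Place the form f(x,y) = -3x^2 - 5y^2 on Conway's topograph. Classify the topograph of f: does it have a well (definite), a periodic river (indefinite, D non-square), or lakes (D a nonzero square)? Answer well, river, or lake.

D = b²−4ac = 0² − 4·(-3)·(-5) = -60
D < 0 ⇒ definite ⇒ every region one sign ⇒ single well

well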